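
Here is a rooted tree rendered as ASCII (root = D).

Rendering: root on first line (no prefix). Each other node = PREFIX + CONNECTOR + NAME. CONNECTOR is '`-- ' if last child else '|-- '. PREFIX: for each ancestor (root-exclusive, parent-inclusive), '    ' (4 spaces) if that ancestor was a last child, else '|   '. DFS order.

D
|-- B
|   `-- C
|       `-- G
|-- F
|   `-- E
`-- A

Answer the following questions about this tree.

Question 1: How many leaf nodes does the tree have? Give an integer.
Answer: 3

Derivation:
Leaves (nodes with no children): A, E, G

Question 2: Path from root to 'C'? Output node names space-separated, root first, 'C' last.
Walk down from root: D -> B -> C

Answer: D B C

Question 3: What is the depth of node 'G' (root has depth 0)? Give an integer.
Path from root to G: D -> B -> C -> G
Depth = number of edges = 3

Answer: 3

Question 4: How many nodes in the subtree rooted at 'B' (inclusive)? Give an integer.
Subtree rooted at B contains: B, C, G
Count = 3

Answer: 3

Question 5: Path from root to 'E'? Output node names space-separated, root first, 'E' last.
Answer: D F E

Derivation:
Walk down from root: D -> F -> E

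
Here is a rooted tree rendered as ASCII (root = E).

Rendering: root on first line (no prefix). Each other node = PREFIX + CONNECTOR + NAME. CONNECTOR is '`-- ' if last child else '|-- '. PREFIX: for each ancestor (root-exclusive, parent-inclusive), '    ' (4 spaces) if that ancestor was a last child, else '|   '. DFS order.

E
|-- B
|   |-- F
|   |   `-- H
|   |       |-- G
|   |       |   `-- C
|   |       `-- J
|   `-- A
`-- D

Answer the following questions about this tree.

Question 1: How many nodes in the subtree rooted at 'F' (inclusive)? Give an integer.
Answer: 5

Derivation:
Subtree rooted at F contains: C, F, G, H, J
Count = 5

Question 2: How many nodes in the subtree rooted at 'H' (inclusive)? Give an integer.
Subtree rooted at H contains: C, G, H, J
Count = 4

Answer: 4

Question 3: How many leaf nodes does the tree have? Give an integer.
Leaves (nodes with no children): A, C, D, J

Answer: 4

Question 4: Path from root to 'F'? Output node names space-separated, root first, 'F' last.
Walk down from root: E -> B -> F

Answer: E B F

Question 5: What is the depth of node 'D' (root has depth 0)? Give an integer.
Answer: 1

Derivation:
Path from root to D: E -> D
Depth = number of edges = 1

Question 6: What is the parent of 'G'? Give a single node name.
Scan adjacency: G appears as child of H

Answer: H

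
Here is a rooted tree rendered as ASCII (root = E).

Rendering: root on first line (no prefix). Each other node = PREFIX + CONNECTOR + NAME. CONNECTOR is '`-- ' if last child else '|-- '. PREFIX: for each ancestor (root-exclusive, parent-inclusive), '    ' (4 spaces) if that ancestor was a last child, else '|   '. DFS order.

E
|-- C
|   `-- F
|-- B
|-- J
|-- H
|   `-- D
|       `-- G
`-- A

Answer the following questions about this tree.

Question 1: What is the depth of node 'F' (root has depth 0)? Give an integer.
Answer: 2

Derivation:
Path from root to F: E -> C -> F
Depth = number of edges = 2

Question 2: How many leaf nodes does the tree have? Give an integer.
Leaves (nodes with no children): A, B, F, G, J

Answer: 5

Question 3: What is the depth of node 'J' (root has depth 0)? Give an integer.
Path from root to J: E -> J
Depth = number of edges = 1

Answer: 1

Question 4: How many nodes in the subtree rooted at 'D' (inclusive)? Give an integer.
Answer: 2

Derivation:
Subtree rooted at D contains: D, G
Count = 2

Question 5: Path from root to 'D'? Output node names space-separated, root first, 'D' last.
Walk down from root: E -> H -> D

Answer: E H D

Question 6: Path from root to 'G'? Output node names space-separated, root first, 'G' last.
Answer: E H D G

Derivation:
Walk down from root: E -> H -> D -> G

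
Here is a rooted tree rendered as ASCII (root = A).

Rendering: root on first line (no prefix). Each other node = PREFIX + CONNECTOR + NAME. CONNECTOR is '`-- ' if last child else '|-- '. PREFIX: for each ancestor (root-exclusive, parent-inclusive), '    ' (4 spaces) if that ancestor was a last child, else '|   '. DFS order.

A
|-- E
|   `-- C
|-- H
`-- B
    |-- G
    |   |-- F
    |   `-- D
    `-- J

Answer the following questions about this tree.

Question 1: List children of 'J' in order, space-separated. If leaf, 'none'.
Node J's children (from adjacency): (leaf)

Answer: none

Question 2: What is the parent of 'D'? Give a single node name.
Answer: G

Derivation:
Scan adjacency: D appears as child of G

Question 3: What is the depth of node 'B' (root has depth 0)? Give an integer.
Answer: 1

Derivation:
Path from root to B: A -> B
Depth = number of edges = 1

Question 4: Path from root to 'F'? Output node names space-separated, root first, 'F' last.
Walk down from root: A -> B -> G -> F

Answer: A B G F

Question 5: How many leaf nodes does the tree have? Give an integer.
Leaves (nodes with no children): C, D, F, H, J

Answer: 5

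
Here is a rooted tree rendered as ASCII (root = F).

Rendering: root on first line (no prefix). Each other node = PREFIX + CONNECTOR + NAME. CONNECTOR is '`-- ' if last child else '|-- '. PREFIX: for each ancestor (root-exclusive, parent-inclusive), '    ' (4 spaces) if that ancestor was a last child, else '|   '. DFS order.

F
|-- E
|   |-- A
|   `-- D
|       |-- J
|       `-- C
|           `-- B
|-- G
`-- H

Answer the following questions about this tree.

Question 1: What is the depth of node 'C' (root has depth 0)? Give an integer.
Answer: 3

Derivation:
Path from root to C: F -> E -> D -> C
Depth = number of edges = 3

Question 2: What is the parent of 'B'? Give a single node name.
Answer: C

Derivation:
Scan adjacency: B appears as child of C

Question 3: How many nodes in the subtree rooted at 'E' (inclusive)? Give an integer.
Answer: 6

Derivation:
Subtree rooted at E contains: A, B, C, D, E, J
Count = 6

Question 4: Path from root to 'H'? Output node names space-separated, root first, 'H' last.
Answer: F H

Derivation:
Walk down from root: F -> H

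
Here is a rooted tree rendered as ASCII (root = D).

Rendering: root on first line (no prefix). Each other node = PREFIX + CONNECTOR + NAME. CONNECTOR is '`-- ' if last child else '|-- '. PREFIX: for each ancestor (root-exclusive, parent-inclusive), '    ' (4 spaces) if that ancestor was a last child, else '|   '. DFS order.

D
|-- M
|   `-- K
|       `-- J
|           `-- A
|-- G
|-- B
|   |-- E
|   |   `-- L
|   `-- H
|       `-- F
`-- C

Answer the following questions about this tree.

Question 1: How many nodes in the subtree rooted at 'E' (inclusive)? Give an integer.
Answer: 2

Derivation:
Subtree rooted at E contains: E, L
Count = 2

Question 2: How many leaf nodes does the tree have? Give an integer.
Answer: 5

Derivation:
Leaves (nodes with no children): A, C, F, G, L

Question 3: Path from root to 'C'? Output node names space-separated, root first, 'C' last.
Walk down from root: D -> C

Answer: D C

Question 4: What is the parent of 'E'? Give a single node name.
Scan adjacency: E appears as child of B

Answer: B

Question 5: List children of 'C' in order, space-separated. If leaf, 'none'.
Answer: none

Derivation:
Node C's children (from adjacency): (leaf)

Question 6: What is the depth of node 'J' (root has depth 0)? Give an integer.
Answer: 3

Derivation:
Path from root to J: D -> M -> K -> J
Depth = number of edges = 3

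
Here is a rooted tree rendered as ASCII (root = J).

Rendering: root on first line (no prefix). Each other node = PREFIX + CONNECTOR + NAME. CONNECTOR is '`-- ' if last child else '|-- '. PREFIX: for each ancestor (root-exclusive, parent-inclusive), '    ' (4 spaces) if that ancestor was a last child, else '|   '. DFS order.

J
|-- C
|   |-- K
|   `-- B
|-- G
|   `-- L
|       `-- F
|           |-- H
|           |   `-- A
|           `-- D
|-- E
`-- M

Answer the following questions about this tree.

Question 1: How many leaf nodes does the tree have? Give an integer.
Answer: 6

Derivation:
Leaves (nodes with no children): A, B, D, E, K, M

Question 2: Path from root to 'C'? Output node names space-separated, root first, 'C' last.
Answer: J C

Derivation:
Walk down from root: J -> C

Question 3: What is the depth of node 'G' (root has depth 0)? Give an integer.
Answer: 1

Derivation:
Path from root to G: J -> G
Depth = number of edges = 1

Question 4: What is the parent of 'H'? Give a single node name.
Answer: F

Derivation:
Scan adjacency: H appears as child of F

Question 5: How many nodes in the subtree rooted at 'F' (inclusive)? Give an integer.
Subtree rooted at F contains: A, D, F, H
Count = 4

Answer: 4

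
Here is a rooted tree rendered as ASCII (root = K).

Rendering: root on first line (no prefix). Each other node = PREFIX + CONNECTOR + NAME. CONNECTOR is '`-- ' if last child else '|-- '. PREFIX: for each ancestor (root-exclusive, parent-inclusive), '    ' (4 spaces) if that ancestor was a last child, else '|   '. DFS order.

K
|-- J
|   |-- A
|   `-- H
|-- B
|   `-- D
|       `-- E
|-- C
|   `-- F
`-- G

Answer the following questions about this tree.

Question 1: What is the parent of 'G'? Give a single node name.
Answer: K

Derivation:
Scan adjacency: G appears as child of K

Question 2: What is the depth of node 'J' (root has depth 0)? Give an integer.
Path from root to J: K -> J
Depth = number of edges = 1

Answer: 1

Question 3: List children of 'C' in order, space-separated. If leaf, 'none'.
Node C's children (from adjacency): F

Answer: F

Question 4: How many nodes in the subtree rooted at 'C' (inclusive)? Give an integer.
Subtree rooted at C contains: C, F
Count = 2

Answer: 2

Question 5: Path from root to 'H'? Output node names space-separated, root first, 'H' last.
Walk down from root: K -> J -> H

Answer: K J H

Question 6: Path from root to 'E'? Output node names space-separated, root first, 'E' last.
Answer: K B D E

Derivation:
Walk down from root: K -> B -> D -> E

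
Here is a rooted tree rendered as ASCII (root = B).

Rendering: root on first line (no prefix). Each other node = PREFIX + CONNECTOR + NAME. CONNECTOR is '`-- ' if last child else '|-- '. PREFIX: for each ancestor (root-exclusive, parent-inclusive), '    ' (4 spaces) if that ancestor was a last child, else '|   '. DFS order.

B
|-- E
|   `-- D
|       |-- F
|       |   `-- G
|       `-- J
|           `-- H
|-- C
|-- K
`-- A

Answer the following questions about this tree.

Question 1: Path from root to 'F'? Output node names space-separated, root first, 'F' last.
Answer: B E D F

Derivation:
Walk down from root: B -> E -> D -> F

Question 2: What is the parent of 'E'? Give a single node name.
Answer: B

Derivation:
Scan adjacency: E appears as child of B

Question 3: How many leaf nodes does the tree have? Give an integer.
Answer: 5

Derivation:
Leaves (nodes with no children): A, C, G, H, K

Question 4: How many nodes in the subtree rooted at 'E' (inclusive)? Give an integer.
Subtree rooted at E contains: D, E, F, G, H, J
Count = 6

Answer: 6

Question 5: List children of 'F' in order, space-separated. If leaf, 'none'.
Node F's children (from adjacency): G

Answer: G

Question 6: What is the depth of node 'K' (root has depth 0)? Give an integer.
Path from root to K: B -> K
Depth = number of edges = 1

Answer: 1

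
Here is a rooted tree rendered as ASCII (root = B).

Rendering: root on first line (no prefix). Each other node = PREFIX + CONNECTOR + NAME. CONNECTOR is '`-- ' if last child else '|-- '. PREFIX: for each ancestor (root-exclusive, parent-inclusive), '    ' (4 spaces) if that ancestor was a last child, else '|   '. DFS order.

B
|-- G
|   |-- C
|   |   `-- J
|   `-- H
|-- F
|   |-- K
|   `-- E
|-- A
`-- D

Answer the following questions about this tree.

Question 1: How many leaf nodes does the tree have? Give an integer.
Leaves (nodes with no children): A, D, E, H, J, K

Answer: 6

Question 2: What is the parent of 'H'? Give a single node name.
Scan adjacency: H appears as child of G

Answer: G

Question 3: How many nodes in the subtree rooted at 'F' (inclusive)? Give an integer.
Subtree rooted at F contains: E, F, K
Count = 3

Answer: 3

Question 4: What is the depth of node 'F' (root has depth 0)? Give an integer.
Answer: 1

Derivation:
Path from root to F: B -> F
Depth = number of edges = 1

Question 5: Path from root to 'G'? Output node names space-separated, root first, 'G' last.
Answer: B G

Derivation:
Walk down from root: B -> G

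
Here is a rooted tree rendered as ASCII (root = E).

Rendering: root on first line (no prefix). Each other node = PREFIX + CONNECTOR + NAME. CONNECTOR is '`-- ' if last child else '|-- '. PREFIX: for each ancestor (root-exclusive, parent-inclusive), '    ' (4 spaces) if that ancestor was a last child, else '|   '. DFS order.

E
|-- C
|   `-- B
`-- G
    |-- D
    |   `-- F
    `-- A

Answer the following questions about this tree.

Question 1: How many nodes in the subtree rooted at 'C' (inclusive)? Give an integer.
Answer: 2

Derivation:
Subtree rooted at C contains: B, C
Count = 2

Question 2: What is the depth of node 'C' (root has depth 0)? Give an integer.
Answer: 1

Derivation:
Path from root to C: E -> C
Depth = number of edges = 1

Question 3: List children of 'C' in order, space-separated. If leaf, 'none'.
Node C's children (from adjacency): B

Answer: B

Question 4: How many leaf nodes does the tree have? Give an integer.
Leaves (nodes with no children): A, B, F

Answer: 3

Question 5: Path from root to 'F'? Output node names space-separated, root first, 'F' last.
Answer: E G D F

Derivation:
Walk down from root: E -> G -> D -> F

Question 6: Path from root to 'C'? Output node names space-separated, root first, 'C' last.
Answer: E C

Derivation:
Walk down from root: E -> C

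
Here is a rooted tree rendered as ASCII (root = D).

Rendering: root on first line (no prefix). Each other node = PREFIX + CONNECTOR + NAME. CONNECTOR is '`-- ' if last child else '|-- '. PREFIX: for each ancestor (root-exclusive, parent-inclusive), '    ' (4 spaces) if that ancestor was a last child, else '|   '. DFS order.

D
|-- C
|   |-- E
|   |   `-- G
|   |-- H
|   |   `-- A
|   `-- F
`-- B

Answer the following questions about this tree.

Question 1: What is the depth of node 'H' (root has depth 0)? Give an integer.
Path from root to H: D -> C -> H
Depth = number of edges = 2

Answer: 2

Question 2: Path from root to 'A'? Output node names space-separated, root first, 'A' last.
Answer: D C H A

Derivation:
Walk down from root: D -> C -> H -> A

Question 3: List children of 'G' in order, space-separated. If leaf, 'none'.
Node G's children (from adjacency): (leaf)

Answer: none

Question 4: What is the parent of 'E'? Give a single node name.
Scan adjacency: E appears as child of C

Answer: C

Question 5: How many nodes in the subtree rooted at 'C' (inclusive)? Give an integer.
Subtree rooted at C contains: A, C, E, F, G, H
Count = 6

Answer: 6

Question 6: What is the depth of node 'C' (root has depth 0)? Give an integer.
Path from root to C: D -> C
Depth = number of edges = 1

Answer: 1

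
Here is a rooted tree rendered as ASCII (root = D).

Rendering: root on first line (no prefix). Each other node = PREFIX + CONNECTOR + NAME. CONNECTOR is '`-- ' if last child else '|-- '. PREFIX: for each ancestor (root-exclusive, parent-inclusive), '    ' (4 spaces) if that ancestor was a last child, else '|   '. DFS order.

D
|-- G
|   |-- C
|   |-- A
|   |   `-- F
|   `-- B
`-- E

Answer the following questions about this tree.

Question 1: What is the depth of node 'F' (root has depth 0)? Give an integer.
Answer: 3

Derivation:
Path from root to F: D -> G -> A -> F
Depth = number of edges = 3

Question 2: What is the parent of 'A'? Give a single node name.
Scan adjacency: A appears as child of G

Answer: G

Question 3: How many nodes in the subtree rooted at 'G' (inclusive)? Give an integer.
Subtree rooted at G contains: A, B, C, F, G
Count = 5

Answer: 5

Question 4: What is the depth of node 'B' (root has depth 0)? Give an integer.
Answer: 2

Derivation:
Path from root to B: D -> G -> B
Depth = number of edges = 2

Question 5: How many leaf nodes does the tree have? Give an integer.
Leaves (nodes with no children): B, C, E, F

Answer: 4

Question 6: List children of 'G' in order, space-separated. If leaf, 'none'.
Answer: C A B

Derivation:
Node G's children (from adjacency): C, A, B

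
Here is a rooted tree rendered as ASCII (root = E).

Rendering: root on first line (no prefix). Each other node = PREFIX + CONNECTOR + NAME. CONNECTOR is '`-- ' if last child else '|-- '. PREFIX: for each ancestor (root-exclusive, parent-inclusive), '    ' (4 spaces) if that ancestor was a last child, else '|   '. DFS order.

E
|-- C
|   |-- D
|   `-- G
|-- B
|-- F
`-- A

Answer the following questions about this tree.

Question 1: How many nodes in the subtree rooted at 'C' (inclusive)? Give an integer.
Answer: 3

Derivation:
Subtree rooted at C contains: C, D, G
Count = 3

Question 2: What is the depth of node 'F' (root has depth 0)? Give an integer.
Path from root to F: E -> F
Depth = number of edges = 1

Answer: 1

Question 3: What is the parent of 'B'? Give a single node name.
Answer: E

Derivation:
Scan adjacency: B appears as child of E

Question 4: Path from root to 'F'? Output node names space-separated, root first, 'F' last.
Walk down from root: E -> F

Answer: E F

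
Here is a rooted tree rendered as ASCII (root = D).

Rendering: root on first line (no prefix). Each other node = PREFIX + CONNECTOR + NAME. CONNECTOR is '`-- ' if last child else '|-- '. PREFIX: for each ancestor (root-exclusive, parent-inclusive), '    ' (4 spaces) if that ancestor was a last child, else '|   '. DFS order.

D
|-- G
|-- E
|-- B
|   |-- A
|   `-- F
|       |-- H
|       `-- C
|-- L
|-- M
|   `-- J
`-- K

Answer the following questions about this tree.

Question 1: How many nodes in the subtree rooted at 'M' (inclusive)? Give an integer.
Answer: 2

Derivation:
Subtree rooted at M contains: J, M
Count = 2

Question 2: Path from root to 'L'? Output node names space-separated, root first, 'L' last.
Walk down from root: D -> L

Answer: D L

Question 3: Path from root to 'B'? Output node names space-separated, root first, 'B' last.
Walk down from root: D -> B

Answer: D B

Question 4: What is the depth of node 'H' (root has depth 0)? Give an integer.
Path from root to H: D -> B -> F -> H
Depth = number of edges = 3

Answer: 3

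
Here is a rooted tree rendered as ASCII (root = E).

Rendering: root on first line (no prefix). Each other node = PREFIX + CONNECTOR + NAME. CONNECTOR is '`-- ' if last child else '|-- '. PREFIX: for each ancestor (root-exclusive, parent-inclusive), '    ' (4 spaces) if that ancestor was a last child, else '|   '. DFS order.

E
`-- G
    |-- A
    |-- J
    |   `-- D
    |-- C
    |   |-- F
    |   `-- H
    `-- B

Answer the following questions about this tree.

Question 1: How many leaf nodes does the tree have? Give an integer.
Answer: 5

Derivation:
Leaves (nodes with no children): A, B, D, F, H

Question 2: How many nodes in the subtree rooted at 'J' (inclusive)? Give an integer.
Subtree rooted at J contains: D, J
Count = 2

Answer: 2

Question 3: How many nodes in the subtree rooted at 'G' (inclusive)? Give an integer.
Subtree rooted at G contains: A, B, C, D, F, G, H, J
Count = 8

Answer: 8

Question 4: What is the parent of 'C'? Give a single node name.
Scan adjacency: C appears as child of G

Answer: G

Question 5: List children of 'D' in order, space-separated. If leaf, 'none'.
Node D's children (from adjacency): (leaf)

Answer: none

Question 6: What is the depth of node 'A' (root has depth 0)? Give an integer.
Answer: 2

Derivation:
Path from root to A: E -> G -> A
Depth = number of edges = 2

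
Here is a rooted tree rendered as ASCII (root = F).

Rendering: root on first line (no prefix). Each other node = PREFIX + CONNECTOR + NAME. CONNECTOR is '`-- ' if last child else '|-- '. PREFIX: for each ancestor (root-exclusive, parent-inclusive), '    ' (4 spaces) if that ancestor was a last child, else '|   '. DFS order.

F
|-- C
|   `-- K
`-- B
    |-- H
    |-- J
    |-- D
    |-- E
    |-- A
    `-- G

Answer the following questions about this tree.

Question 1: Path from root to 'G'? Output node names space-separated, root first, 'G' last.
Answer: F B G

Derivation:
Walk down from root: F -> B -> G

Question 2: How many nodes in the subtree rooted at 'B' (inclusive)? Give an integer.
Subtree rooted at B contains: A, B, D, E, G, H, J
Count = 7

Answer: 7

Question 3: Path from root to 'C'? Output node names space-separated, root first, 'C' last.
Answer: F C

Derivation:
Walk down from root: F -> C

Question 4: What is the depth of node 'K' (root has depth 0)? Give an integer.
Answer: 2

Derivation:
Path from root to K: F -> C -> K
Depth = number of edges = 2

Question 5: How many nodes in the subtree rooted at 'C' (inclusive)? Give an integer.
Answer: 2

Derivation:
Subtree rooted at C contains: C, K
Count = 2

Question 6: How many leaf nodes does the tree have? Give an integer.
Answer: 7

Derivation:
Leaves (nodes with no children): A, D, E, G, H, J, K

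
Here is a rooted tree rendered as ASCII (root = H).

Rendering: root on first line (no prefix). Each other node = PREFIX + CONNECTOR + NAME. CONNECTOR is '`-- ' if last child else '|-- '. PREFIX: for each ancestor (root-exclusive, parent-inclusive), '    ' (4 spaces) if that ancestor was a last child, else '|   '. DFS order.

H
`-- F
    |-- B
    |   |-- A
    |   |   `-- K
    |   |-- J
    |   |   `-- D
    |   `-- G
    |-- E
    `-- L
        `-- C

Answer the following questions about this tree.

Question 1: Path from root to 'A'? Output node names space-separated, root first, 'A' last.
Walk down from root: H -> F -> B -> A

Answer: H F B A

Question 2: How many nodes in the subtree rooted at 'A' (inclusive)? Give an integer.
Answer: 2

Derivation:
Subtree rooted at A contains: A, K
Count = 2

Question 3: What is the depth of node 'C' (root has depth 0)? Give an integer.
Path from root to C: H -> F -> L -> C
Depth = number of edges = 3

Answer: 3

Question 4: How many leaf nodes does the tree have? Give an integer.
Answer: 5

Derivation:
Leaves (nodes with no children): C, D, E, G, K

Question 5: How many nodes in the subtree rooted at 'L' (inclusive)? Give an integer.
Subtree rooted at L contains: C, L
Count = 2

Answer: 2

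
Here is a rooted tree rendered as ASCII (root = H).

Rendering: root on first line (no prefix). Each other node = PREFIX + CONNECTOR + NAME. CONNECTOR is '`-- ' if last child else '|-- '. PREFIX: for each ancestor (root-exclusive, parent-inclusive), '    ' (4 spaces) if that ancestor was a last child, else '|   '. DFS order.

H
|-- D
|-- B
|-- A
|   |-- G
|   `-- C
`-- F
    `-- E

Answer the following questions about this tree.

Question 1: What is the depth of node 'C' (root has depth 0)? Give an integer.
Answer: 2

Derivation:
Path from root to C: H -> A -> C
Depth = number of edges = 2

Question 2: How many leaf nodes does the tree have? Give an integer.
Answer: 5

Derivation:
Leaves (nodes with no children): B, C, D, E, G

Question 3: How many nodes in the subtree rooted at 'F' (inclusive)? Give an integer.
Answer: 2

Derivation:
Subtree rooted at F contains: E, F
Count = 2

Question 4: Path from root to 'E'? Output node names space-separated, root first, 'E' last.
Answer: H F E

Derivation:
Walk down from root: H -> F -> E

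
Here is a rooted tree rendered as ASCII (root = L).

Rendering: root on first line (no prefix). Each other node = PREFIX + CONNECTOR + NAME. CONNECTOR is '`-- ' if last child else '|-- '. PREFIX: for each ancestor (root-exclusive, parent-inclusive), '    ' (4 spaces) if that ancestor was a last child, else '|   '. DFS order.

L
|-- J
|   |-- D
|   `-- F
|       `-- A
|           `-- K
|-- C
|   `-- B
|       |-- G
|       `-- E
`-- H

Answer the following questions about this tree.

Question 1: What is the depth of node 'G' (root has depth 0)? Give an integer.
Path from root to G: L -> C -> B -> G
Depth = number of edges = 3

Answer: 3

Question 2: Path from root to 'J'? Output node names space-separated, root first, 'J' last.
Walk down from root: L -> J

Answer: L J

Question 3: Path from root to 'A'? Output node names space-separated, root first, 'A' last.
Walk down from root: L -> J -> F -> A

Answer: L J F A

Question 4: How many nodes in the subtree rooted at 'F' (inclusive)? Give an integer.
Answer: 3

Derivation:
Subtree rooted at F contains: A, F, K
Count = 3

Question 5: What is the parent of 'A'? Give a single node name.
Scan adjacency: A appears as child of F

Answer: F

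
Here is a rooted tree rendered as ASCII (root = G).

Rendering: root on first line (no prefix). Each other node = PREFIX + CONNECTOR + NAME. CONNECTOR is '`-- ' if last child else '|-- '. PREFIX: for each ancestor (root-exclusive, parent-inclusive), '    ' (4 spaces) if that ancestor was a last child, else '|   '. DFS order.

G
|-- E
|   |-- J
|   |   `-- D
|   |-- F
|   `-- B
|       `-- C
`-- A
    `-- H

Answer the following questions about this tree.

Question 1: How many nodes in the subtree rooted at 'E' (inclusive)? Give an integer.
Answer: 6

Derivation:
Subtree rooted at E contains: B, C, D, E, F, J
Count = 6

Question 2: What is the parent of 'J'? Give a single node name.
Answer: E

Derivation:
Scan adjacency: J appears as child of E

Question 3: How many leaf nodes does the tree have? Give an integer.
Answer: 4

Derivation:
Leaves (nodes with no children): C, D, F, H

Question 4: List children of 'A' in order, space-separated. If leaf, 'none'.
Answer: H

Derivation:
Node A's children (from adjacency): H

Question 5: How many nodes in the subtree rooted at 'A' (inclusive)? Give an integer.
Subtree rooted at A contains: A, H
Count = 2

Answer: 2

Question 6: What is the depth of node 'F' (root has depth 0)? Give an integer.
Answer: 2

Derivation:
Path from root to F: G -> E -> F
Depth = number of edges = 2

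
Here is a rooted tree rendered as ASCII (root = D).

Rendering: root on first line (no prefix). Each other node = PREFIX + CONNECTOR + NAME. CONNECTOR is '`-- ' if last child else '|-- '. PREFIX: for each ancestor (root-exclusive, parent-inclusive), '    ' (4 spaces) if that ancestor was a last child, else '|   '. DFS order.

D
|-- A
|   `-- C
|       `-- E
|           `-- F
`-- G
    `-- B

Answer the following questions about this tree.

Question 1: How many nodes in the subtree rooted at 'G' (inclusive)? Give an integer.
Subtree rooted at G contains: B, G
Count = 2

Answer: 2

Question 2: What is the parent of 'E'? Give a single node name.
Scan adjacency: E appears as child of C

Answer: C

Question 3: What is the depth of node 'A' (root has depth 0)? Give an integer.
Answer: 1

Derivation:
Path from root to A: D -> A
Depth = number of edges = 1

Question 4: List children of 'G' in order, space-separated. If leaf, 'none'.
Answer: B

Derivation:
Node G's children (from adjacency): B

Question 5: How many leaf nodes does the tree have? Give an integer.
Leaves (nodes with no children): B, F

Answer: 2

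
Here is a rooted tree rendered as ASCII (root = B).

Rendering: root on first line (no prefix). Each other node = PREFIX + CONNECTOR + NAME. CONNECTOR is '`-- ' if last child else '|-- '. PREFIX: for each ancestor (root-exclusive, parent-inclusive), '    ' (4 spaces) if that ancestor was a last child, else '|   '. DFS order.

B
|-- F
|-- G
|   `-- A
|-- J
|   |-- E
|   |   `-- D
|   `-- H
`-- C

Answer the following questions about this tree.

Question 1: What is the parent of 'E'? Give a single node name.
Scan adjacency: E appears as child of J

Answer: J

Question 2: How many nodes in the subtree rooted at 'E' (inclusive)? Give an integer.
Subtree rooted at E contains: D, E
Count = 2

Answer: 2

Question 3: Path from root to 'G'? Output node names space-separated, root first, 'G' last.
Walk down from root: B -> G

Answer: B G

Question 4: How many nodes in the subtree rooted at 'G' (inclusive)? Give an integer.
Answer: 2

Derivation:
Subtree rooted at G contains: A, G
Count = 2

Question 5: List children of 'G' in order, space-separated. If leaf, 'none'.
Answer: A

Derivation:
Node G's children (from adjacency): A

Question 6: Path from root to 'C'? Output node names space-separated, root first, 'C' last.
Answer: B C

Derivation:
Walk down from root: B -> C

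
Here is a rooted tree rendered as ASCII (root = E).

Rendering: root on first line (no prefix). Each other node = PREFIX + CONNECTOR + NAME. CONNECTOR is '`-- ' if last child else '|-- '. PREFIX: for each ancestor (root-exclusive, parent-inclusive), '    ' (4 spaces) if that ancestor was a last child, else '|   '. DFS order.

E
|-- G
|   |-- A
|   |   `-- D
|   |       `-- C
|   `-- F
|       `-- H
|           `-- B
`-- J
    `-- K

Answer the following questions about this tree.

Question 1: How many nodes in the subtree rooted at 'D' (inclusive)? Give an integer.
Subtree rooted at D contains: C, D
Count = 2

Answer: 2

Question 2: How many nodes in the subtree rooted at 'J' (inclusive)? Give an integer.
Answer: 2

Derivation:
Subtree rooted at J contains: J, K
Count = 2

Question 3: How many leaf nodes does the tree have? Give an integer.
Answer: 3

Derivation:
Leaves (nodes with no children): B, C, K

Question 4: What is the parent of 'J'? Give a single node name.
Answer: E

Derivation:
Scan adjacency: J appears as child of E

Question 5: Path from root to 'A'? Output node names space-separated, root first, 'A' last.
Walk down from root: E -> G -> A

Answer: E G A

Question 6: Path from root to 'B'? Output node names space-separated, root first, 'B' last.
Answer: E G F H B

Derivation:
Walk down from root: E -> G -> F -> H -> B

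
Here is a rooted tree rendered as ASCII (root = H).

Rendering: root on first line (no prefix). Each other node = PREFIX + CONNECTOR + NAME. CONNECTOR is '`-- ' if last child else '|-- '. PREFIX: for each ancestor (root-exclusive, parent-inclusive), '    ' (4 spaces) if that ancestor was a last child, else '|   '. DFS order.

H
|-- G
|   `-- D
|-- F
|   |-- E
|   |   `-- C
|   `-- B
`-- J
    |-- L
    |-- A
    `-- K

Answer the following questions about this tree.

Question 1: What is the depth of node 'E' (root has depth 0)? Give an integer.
Answer: 2

Derivation:
Path from root to E: H -> F -> E
Depth = number of edges = 2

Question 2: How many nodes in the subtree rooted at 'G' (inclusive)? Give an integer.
Subtree rooted at G contains: D, G
Count = 2

Answer: 2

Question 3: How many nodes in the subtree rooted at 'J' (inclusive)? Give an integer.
Answer: 4

Derivation:
Subtree rooted at J contains: A, J, K, L
Count = 4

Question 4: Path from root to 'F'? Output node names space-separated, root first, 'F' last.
Answer: H F

Derivation:
Walk down from root: H -> F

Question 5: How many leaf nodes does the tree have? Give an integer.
Leaves (nodes with no children): A, B, C, D, K, L

Answer: 6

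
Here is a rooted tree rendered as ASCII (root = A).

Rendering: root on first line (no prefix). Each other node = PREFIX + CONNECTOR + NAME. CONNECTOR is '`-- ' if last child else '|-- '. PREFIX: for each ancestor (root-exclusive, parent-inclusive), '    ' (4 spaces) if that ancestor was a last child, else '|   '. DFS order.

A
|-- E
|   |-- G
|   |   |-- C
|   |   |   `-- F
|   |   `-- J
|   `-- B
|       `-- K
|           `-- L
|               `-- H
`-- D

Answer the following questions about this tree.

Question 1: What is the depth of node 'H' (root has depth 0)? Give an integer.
Path from root to H: A -> E -> B -> K -> L -> H
Depth = number of edges = 5

Answer: 5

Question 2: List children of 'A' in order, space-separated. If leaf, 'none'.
Node A's children (from adjacency): E, D

Answer: E D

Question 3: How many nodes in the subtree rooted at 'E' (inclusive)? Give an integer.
Answer: 9

Derivation:
Subtree rooted at E contains: B, C, E, F, G, H, J, K, L
Count = 9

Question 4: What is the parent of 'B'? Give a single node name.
Scan adjacency: B appears as child of E

Answer: E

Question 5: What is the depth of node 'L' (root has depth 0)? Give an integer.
Answer: 4

Derivation:
Path from root to L: A -> E -> B -> K -> L
Depth = number of edges = 4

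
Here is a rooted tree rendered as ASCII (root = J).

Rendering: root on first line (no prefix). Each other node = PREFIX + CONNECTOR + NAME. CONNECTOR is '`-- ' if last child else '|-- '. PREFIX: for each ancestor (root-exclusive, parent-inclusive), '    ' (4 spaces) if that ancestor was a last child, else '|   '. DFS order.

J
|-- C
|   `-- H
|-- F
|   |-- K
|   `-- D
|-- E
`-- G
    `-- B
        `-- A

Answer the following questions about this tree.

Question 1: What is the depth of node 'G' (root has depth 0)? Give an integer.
Answer: 1

Derivation:
Path from root to G: J -> G
Depth = number of edges = 1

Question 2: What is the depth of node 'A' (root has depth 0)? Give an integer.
Path from root to A: J -> G -> B -> A
Depth = number of edges = 3

Answer: 3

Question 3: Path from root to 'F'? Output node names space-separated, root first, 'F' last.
Walk down from root: J -> F

Answer: J F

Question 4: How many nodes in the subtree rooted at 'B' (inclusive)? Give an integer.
Subtree rooted at B contains: A, B
Count = 2

Answer: 2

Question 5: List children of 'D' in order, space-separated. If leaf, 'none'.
Node D's children (from adjacency): (leaf)

Answer: none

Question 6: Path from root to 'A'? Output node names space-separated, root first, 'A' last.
Answer: J G B A

Derivation:
Walk down from root: J -> G -> B -> A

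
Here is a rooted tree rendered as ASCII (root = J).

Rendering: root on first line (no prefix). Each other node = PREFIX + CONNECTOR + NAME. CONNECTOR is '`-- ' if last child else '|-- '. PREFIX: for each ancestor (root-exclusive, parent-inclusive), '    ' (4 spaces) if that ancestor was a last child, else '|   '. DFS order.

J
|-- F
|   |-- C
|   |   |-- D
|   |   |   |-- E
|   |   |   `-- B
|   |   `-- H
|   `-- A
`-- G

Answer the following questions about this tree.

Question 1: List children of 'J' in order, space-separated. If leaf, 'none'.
Node J's children (from adjacency): F, G

Answer: F G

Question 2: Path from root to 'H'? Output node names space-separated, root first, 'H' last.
Walk down from root: J -> F -> C -> H

Answer: J F C H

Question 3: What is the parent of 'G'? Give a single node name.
Scan adjacency: G appears as child of J

Answer: J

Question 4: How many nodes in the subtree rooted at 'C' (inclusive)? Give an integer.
Answer: 5

Derivation:
Subtree rooted at C contains: B, C, D, E, H
Count = 5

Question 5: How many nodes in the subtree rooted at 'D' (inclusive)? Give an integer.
Subtree rooted at D contains: B, D, E
Count = 3

Answer: 3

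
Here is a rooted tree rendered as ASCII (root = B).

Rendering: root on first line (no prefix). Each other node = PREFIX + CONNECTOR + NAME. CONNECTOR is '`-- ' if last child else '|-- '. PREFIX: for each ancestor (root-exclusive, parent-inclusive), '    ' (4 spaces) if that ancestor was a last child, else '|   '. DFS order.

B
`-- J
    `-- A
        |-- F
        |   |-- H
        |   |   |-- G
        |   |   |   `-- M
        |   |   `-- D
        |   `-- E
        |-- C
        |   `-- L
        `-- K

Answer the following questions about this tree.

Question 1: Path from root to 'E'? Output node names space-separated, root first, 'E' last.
Walk down from root: B -> J -> A -> F -> E

Answer: B J A F E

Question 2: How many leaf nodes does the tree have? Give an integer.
Leaves (nodes with no children): D, E, K, L, M

Answer: 5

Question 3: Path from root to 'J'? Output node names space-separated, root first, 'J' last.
Answer: B J

Derivation:
Walk down from root: B -> J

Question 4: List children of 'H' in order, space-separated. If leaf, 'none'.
Answer: G D

Derivation:
Node H's children (from adjacency): G, D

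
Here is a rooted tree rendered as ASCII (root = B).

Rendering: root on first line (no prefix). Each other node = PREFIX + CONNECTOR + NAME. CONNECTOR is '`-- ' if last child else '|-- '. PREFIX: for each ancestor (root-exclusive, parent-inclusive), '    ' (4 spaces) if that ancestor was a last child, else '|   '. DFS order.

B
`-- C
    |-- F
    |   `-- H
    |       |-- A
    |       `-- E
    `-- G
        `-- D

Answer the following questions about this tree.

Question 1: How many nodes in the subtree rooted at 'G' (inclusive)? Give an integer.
Subtree rooted at G contains: D, G
Count = 2

Answer: 2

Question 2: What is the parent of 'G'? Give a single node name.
Scan adjacency: G appears as child of C

Answer: C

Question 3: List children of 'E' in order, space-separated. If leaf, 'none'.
Node E's children (from adjacency): (leaf)

Answer: none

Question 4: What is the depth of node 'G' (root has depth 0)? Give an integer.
Path from root to G: B -> C -> G
Depth = number of edges = 2

Answer: 2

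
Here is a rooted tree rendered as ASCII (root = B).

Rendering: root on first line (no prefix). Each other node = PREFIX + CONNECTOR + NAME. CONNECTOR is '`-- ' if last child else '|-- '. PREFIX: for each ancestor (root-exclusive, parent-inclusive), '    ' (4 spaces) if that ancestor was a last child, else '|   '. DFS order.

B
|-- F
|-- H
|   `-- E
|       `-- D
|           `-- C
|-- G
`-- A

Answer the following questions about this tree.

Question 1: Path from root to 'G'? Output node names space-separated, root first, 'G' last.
Answer: B G

Derivation:
Walk down from root: B -> G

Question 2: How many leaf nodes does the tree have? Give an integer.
Leaves (nodes with no children): A, C, F, G

Answer: 4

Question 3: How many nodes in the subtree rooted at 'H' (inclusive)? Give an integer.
Subtree rooted at H contains: C, D, E, H
Count = 4

Answer: 4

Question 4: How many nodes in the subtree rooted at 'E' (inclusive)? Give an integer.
Subtree rooted at E contains: C, D, E
Count = 3

Answer: 3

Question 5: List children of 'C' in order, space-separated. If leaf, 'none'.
Node C's children (from adjacency): (leaf)

Answer: none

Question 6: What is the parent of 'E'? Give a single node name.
Answer: H

Derivation:
Scan adjacency: E appears as child of H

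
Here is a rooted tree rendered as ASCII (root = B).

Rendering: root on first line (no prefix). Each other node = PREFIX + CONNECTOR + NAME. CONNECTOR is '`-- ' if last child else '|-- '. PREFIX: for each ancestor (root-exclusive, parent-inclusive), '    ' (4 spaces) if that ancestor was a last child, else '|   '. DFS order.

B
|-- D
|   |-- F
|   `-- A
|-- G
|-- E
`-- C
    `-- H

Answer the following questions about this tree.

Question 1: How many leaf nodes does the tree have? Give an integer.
Leaves (nodes with no children): A, E, F, G, H

Answer: 5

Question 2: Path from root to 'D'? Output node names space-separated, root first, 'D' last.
Answer: B D

Derivation:
Walk down from root: B -> D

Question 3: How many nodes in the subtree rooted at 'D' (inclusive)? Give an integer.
Subtree rooted at D contains: A, D, F
Count = 3

Answer: 3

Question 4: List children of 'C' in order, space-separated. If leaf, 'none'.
Node C's children (from adjacency): H

Answer: H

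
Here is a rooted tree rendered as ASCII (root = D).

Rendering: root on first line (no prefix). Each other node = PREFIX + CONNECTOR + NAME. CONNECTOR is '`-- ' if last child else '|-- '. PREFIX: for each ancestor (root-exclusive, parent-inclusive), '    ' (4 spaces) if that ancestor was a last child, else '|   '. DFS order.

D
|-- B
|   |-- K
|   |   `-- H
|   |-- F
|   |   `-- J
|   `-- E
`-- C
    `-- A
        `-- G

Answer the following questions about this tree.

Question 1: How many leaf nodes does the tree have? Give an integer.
Answer: 4

Derivation:
Leaves (nodes with no children): E, G, H, J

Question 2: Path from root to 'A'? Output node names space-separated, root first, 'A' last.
Answer: D C A

Derivation:
Walk down from root: D -> C -> A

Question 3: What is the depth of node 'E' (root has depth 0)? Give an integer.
Answer: 2

Derivation:
Path from root to E: D -> B -> E
Depth = number of edges = 2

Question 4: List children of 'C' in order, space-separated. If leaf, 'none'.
Node C's children (from adjacency): A

Answer: A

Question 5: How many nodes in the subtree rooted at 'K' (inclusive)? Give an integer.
Subtree rooted at K contains: H, K
Count = 2

Answer: 2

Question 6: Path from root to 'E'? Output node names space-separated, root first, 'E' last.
Walk down from root: D -> B -> E

Answer: D B E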